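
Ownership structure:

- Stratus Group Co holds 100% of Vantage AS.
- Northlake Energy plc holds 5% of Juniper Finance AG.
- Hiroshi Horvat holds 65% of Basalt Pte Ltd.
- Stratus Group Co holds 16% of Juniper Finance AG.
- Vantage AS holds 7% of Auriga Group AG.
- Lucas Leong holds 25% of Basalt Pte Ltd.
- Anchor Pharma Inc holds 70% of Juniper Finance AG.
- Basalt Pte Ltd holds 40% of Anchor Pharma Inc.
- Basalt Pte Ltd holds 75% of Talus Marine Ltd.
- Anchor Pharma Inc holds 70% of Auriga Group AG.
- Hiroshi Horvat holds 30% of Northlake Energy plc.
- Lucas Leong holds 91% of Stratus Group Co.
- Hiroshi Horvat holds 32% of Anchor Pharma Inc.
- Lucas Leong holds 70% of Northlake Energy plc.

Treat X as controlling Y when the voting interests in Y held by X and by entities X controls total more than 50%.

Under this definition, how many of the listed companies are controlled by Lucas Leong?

Lucas holds 91% of Stratus, so Lucas controls Stratus.
Lucas holds 70% of Northlake, so Lucas controls Northlake.
Stratus holds 100% of Vantage, so Lucas controls Vantage.
No other company's threshold is met.
Lucas controls 3 companies.

3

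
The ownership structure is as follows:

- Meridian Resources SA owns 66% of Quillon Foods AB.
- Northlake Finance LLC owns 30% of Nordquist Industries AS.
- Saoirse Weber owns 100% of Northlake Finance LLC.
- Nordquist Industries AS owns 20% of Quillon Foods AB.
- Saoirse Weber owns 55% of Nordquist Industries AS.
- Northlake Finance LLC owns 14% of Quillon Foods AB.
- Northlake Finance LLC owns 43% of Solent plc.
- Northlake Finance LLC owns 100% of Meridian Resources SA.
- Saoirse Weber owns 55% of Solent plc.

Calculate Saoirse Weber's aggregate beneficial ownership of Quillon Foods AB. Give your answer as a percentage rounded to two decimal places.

Saoirse reaches Quillon along 4 paths.
Via Northlake → Nordquist: 100% × 30% × 20% = 6%.
Via Nordquist: 55% × 20% = 11%.
Via Northlake: 100% × 14% = 14%.
Via Northlake → Meridian: 100% × 100% × 66% = 66%.
Total: 6% + 11% + 14% + 66% = 97%.
Rounded: 97.00%.

97.00%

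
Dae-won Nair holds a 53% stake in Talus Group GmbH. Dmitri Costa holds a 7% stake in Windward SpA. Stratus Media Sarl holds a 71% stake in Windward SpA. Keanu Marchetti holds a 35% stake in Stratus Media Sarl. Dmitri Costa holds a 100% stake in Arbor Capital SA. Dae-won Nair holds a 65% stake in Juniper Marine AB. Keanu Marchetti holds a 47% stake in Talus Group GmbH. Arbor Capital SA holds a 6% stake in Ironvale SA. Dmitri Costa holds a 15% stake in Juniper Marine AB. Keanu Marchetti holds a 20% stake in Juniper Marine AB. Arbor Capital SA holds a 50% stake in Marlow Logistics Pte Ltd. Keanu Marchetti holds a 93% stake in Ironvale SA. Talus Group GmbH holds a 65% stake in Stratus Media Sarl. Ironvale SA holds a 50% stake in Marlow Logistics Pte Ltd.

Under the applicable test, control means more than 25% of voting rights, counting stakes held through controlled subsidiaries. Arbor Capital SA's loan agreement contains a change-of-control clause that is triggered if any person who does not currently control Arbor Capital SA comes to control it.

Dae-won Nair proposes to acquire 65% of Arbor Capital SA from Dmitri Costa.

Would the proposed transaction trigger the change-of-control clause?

Yes

The purchase adds only to Dae-won's holdings (Dmitri's stake shrinks), so Dae-won is the only person who could newly come to control Arbor.
Dae-won holds 53% of Talus, so Dae-won controls Talus.
Talus holds 65% of Stratus, so Dae-won controls Stratus.
Stratus holds 71% of Windward, so Dae-won controls Windward.
Dae-won holds 65% of Juniper, so Dae-won controls Juniper.
Neither Dae-won nor any entity Dae-won controls holds any voting interest in Arbor.
So before the transaction, Dae-won does not control Arbor.
After the purchase, Dae-won holds 65% of Arbor directly, and Dmitri's stake falls to 35%.
Dae-won holds 65% of Arbor, so Dae-won controls Arbor.
Dae-won did not control Arbor before and does after, so the clause is triggered.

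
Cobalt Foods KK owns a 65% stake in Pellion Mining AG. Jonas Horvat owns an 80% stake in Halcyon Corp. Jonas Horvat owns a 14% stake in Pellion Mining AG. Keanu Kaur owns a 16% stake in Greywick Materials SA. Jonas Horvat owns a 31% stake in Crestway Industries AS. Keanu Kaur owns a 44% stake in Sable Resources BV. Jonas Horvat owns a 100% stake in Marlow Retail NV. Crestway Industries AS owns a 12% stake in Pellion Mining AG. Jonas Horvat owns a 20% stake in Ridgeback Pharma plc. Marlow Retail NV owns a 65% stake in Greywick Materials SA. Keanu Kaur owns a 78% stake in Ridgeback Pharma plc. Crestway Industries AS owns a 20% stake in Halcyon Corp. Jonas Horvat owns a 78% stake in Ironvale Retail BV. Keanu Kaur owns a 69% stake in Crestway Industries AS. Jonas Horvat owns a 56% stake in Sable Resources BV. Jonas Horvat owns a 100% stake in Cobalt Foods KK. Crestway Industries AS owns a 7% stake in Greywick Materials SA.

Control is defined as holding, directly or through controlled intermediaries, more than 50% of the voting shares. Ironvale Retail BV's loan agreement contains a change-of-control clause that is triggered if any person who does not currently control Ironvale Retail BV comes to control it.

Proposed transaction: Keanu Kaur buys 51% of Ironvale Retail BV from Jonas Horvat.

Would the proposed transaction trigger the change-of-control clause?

The purchase adds only to Keanu's holdings (Jonas's stake shrinks), so Keanu is the only person who could newly come to control Ironvale.
Keanu holds 69% of Crestway, so Keanu controls Crestway.
Keanu holds 78% of Ridgeback, so Keanu controls Ridgeback.
Neither Keanu nor any entity Keanu controls holds any voting interest in Ironvale.
So before the transaction, Keanu does not control Ironvale.
After the purchase, Keanu holds 51% of Ironvale directly, and Jonas's stake falls to 27%.
Keanu holds 51% of Ironvale, so Keanu controls Ironvale.
Keanu did not control Ironvale before and does after, so the clause is triggered.

Yes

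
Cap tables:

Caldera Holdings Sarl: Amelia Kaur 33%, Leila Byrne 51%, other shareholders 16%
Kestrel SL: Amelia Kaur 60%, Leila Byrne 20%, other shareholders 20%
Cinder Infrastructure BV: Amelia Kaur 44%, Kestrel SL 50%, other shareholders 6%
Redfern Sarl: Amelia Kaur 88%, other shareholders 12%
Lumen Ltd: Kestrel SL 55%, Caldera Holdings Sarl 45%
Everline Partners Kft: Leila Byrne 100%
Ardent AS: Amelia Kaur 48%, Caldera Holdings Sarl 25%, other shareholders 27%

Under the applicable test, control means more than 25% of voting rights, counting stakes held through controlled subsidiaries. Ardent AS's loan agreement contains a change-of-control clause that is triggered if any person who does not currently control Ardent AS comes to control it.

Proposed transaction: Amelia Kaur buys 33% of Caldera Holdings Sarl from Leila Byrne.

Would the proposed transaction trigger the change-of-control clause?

The purchase adds only to Amelia's holdings (Leila's stake shrinks), so Amelia is the only person who could newly come to control Ardent.
Amelia holds 33% of Caldera, so Amelia controls Caldera.
Amelia and Caldera together hold 48% + 25% = 73% of Ardent, so Amelia controls Ardent.
So Amelia already controls Ardent before the transaction.
After the purchase, Amelia's direct stake in Caldera rises to 33% + 33% = 66%, and Leila's stake falls to 18%.
Amelia controlled Ardent already, so this is not a new person acquiring control; every other person's position is unchanged or reduced.
No new person acquires control, so the clause is not triggered.

No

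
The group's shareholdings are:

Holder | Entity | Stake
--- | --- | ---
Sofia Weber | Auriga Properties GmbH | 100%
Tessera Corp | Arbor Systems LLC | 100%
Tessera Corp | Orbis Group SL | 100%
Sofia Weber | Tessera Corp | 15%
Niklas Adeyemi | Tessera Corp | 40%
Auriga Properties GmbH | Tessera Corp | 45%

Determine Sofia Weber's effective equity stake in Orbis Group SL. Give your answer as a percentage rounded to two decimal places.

Sofia reaches Orbis along 2 paths.
Via Auriga → Tessera: 100% × 45% × 100% = 45%.
Via Tessera: 15% × 100% = 15%.
Total: 45% + 15% = 60%.
Rounded: 60.00%.

60.00%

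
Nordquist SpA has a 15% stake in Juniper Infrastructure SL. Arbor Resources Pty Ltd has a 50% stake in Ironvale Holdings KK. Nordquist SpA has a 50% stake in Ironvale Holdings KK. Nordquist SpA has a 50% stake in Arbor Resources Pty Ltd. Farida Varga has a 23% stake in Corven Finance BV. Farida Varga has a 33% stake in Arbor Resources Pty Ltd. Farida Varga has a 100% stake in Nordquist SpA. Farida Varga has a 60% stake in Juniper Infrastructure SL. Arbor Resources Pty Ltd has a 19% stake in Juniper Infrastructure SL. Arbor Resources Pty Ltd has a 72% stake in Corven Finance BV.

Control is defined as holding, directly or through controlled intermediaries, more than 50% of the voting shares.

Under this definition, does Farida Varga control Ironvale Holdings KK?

Farida holds 100% of Nordquist, so Farida controls Nordquist.
Farida and Nordquist together hold 33% + 50% = 83% of Arbor, so Farida controls Arbor.
Nordquist and Arbor together hold 50% + 50% = 100% of Ironvale, so Farida controls Ironvale.

Yes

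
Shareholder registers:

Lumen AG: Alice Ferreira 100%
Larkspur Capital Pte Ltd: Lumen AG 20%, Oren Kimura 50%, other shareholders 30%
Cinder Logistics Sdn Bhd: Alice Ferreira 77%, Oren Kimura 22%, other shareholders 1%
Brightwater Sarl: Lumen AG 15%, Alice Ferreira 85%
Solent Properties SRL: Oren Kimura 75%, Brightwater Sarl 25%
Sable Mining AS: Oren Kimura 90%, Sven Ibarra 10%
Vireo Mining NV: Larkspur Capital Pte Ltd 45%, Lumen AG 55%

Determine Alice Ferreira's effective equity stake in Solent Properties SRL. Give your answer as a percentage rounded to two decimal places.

25.00%

Alice reaches Solent along 2 paths.
Via Lumen → Brightwater: 100% × 15% × 25% = 3.75%.
Via Brightwater: 85% × 25% = 21.25%.
Total: 3.75% + 21.25% = 25%.
Rounded: 25.00%.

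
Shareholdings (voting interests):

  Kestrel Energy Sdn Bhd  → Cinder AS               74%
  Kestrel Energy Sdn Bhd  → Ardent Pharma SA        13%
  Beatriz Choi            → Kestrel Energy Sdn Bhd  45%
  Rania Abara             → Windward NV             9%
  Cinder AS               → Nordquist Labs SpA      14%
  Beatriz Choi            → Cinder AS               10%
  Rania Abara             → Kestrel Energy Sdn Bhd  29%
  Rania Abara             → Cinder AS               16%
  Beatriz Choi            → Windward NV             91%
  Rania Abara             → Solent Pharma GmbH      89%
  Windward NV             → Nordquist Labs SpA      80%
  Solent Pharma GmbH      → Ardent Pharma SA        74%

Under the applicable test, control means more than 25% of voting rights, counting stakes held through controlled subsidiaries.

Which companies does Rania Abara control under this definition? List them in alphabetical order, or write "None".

Ardent Pharma SA, Cinder AS, Kestrel Energy Sdn Bhd, Solent Pharma GmbH

Rania holds 29% of Kestrel, so Rania controls Kestrel.
Rania holds 89% of Solent, so Rania controls Solent.
Kestrel and Rania together hold 74% + 16% = 90% of Cinder, so Rania controls Cinder.
Solent and Kestrel together hold 74% + 13% = 87% of Ardent, so Rania controls Ardent.
No other company's threshold is met.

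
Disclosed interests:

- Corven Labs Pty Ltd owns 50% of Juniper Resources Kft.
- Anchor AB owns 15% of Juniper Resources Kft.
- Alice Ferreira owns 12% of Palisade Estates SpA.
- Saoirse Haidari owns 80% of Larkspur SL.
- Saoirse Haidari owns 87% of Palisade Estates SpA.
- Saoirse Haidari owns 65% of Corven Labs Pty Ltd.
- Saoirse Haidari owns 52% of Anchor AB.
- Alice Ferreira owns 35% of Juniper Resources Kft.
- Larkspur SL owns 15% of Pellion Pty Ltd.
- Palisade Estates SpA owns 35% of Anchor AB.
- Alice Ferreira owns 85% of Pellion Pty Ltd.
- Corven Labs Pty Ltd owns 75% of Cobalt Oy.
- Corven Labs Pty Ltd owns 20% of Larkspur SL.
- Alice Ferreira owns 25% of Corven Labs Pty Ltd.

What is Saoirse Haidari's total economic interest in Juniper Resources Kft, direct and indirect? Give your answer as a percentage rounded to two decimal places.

44.87%

Saoirse reaches Juniper along 3 paths.
Via Palisade → Anchor: 87% × 35% × 15% = 4.5675%.
Via Anchor: 52% × 15% = 7.8%.
Via Corven: 65% × 50% = 32.5%.
Total: 4.5675% + 7.8% + 32.5% = 44.8675%.
Rounded: 44.87%.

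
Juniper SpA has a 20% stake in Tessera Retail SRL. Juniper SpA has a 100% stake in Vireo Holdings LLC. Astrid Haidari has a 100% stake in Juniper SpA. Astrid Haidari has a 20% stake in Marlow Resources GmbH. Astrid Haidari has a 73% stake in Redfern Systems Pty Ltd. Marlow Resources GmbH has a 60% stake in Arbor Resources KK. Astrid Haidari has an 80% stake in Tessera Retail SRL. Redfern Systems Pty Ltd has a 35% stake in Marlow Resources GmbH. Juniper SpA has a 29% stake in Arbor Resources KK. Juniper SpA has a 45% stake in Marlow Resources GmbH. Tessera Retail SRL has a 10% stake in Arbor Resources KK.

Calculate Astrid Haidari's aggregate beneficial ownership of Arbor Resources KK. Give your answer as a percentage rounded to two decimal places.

93.33%

Astrid reaches Arbor along 6 paths.
Via Juniper: 100% × 29% = 29%.
Via Tessera: 80% × 10% = 8%.
Via Juniper → Tessera: 100% × 20% × 10% = 2%.
Via Redfern → Marlow: 73% × 35% × 60% = 15.33%.
Via Juniper → Marlow: 100% × 45% × 60% = 27%.
Via Marlow: 20% × 60% = 12%.
Total: 29% + 8% + 2% + 15.33% + 27% + 12% = 93.33%.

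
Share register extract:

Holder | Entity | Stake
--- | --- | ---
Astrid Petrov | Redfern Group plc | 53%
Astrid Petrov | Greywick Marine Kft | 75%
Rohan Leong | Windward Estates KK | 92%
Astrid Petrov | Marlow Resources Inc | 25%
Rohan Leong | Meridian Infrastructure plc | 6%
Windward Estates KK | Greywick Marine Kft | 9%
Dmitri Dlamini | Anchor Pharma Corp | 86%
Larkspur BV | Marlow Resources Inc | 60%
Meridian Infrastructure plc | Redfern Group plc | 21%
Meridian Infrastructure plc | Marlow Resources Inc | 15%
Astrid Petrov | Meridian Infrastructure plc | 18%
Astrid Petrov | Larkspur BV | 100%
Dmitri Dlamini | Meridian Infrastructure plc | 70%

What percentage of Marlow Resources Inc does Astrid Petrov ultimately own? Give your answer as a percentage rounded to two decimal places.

87.70%

Astrid reaches Marlow along 3 paths.
Direct stake: 25% = 25%.
Via Meridian: 18% × 15% = 2.7%.
Via Larkspur: 100% × 60% = 60%.
Total: 25% + 2.7% + 60% = 87.7%.
Rounded: 87.70%.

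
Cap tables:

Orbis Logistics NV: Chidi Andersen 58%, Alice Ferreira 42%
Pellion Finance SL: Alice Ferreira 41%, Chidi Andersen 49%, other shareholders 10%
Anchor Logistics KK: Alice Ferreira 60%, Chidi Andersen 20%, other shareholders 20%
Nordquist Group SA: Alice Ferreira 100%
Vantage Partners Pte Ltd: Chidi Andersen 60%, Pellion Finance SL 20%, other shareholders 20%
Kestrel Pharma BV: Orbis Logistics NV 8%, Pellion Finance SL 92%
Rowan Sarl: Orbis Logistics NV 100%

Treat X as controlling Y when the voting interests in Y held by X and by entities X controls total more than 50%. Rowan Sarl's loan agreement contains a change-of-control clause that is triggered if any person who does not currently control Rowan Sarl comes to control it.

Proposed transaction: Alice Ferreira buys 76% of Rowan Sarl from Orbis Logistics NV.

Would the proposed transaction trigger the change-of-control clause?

Yes

The purchase adds only to Alice's holdings (Orbis's stake shrinks), so Alice is the only person who could newly come to control Rowan.
Alice holds 60% of Anchor, so Alice controls Anchor.
Alice holds 100% of Nordquist, so Alice controls Nordquist.
Neither Alice nor any entity Alice controls holds any voting interest in Rowan.
So before the transaction, Alice does not control Rowan.
After the purchase, Alice holds 76% of Rowan directly, and Orbis's stake falls to 24%.
Alice holds 76% of Rowan, so Alice controls Rowan.
Alice did not control Rowan before and does after, so the clause is triggered.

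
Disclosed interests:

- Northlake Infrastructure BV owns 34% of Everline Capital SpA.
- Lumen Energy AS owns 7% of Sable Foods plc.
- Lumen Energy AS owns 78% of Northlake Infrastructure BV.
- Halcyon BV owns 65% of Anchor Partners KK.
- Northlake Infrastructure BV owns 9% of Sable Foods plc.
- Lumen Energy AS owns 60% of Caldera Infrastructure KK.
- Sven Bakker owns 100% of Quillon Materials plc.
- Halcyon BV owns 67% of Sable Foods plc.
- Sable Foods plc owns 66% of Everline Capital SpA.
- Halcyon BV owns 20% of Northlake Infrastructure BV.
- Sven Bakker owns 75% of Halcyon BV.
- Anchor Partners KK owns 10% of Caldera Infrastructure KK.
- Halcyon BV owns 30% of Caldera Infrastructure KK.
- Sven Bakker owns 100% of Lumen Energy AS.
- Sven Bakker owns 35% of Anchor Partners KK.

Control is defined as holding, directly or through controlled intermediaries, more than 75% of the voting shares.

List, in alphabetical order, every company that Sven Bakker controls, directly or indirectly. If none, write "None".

Sven holds 100% of Lumen, so Sven controls Lumen.
Lumen holds 78% of Northlake, so Sven controls Northlake.
Sven holds 100% of Quillon, so Sven controls Quillon.
No other company's threshold is met.

Lumen Energy AS, Northlake Infrastructure BV, Quillon Materials plc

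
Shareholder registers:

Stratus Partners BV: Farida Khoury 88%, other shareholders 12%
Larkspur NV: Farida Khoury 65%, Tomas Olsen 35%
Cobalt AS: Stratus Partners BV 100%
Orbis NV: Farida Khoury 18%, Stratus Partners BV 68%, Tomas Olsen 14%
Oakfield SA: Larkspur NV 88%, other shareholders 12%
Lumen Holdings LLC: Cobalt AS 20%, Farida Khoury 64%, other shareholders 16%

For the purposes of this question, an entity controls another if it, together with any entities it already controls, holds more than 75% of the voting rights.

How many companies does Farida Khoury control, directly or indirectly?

Farida holds 88% of Stratus, so Farida controls Stratus.
Stratus holds 100% of Cobalt, so Farida controls Cobalt.
Farida and Stratus together hold 18% + 68% = 86% of Orbis, so Farida controls Orbis.
Cobalt and Farida together hold 20% + 64% = 84% of Lumen, so Farida controls Lumen.
No other company's threshold is met.
Farida controls 4 companies.

4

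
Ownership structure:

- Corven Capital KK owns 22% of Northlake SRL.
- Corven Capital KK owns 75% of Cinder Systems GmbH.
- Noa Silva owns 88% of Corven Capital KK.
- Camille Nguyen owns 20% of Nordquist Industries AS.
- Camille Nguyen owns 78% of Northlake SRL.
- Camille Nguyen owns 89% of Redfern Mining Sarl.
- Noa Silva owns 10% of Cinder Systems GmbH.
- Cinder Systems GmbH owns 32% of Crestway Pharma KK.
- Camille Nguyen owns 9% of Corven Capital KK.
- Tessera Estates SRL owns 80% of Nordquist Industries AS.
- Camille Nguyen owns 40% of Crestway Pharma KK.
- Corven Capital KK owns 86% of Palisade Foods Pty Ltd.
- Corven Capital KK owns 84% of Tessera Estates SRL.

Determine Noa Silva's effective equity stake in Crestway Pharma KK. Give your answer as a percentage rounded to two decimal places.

24.32%

Noa reaches Crestway along 2 paths.
Via Cinder: 10% × 32% = 3.2%.
Via Corven → Cinder: 88% × 75% × 32% = 21.12%.
Total: 3.2% + 21.12% = 24.32%.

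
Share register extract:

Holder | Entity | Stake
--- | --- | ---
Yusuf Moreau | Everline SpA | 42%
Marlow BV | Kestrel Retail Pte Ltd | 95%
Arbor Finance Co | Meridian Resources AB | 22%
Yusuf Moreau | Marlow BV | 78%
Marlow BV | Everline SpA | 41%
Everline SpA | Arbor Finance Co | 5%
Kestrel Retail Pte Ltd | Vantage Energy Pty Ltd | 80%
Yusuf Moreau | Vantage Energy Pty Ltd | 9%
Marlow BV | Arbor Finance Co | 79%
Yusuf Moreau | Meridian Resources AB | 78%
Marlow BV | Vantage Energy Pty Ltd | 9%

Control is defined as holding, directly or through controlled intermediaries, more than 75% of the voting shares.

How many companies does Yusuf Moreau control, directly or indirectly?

6

Yusuf holds 78% of Marlow, so Yusuf controls Marlow.
Marlow holds 95% of Kestrel, so Yusuf controls Kestrel.
Yusuf and Marlow together hold 42% + 41% = 83% of Everline, so Yusuf controls Everline.
Kestrel and Marlow and Yusuf together hold 80% + 9% + 9% = 98% of Vantage, so Yusuf controls Vantage.
Everline and Marlow together hold 5% + 79% = 84% of Arbor, so Yusuf controls Arbor.
Yusuf and Arbor together hold 78% + 22% = 100% of Meridian, so Yusuf controls Meridian.
Yusuf controls 6 companies.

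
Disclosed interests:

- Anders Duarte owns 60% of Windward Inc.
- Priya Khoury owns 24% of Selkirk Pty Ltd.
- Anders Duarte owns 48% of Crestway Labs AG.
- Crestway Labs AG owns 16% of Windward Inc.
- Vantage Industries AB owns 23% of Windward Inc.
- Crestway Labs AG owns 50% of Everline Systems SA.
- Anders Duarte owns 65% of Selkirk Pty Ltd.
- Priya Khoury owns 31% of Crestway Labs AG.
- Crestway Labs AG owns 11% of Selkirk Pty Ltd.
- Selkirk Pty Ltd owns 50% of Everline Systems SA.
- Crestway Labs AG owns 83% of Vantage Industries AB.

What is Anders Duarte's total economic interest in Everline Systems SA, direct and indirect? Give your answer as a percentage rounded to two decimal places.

59.14%

Anders reaches Everline along 3 paths.
Via Selkirk: 65% × 50% = 32.5%.
Via Crestway → Selkirk: 48% × 11% × 50% = 2.64%.
Via Crestway: 48% × 50% = 24%.
Total: 32.5% + 2.64% + 24% = 59.14%.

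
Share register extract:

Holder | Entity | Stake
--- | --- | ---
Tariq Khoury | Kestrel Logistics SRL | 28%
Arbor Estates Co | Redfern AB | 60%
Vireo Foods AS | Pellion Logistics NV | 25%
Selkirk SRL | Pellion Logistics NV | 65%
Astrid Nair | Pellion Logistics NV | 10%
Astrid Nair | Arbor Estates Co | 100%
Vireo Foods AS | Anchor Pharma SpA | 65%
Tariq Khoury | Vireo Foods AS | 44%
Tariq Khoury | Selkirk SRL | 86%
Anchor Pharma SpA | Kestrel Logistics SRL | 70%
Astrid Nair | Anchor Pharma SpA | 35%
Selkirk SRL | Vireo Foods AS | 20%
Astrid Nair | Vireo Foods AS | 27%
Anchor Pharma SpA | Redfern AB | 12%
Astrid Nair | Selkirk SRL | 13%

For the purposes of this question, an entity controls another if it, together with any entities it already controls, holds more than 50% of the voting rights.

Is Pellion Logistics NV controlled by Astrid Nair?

Astrid holds 100% of Arbor, so Astrid controls Arbor.
Arbor holds 60% of Redfern, so Astrid controls Redfern.
In Pellion, Astrid's side holds only 10%, not > 50%.
So Astrid does not control Pellion.

No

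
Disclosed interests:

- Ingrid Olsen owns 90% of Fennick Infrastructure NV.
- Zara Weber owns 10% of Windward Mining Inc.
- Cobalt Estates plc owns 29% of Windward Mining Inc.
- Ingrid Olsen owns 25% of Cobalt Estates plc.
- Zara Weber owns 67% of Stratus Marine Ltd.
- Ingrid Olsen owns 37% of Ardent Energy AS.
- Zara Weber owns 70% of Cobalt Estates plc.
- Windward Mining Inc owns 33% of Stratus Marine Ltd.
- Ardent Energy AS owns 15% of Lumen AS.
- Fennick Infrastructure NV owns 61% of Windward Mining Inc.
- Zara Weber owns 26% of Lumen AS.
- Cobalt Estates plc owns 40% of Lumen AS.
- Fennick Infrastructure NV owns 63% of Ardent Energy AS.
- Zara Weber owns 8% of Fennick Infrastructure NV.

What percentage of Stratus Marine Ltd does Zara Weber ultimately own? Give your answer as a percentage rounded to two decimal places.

Zara reaches Stratus along 4 paths.
Via Cobalt → Windward: 70% × 29% × 33% = 6.699%.
Via Fennick → Windward: 8% × 61% × 33% = 1.6104%.
Via Windward: 10% × 33% = 3.3%.
Direct stake: 67% = 67%.
Total: 6.699% + 1.6104% + 3.3% + 67% = 78.6094%.
Rounded: 78.61%.

78.61%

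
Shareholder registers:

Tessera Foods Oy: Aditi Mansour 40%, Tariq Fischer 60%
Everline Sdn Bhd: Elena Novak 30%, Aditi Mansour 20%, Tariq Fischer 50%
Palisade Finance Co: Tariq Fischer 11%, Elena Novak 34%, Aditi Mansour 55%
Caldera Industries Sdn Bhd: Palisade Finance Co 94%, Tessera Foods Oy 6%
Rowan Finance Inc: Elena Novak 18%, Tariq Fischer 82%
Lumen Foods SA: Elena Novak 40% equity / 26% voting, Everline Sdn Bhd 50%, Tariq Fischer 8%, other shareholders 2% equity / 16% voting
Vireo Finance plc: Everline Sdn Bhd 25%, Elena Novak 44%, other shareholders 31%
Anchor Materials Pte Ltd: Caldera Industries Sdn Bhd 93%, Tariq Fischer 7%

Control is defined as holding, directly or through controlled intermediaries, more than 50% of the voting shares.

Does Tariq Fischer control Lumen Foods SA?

Tariq holds 60% of Tessera, so Tariq controls Tessera.
Tariq holds 82% of Rowan, so Tariq controls Rowan.
In Lumen, Tariq's side holds only 8%, not > 50%.
So Tariq does not control Lumen.

No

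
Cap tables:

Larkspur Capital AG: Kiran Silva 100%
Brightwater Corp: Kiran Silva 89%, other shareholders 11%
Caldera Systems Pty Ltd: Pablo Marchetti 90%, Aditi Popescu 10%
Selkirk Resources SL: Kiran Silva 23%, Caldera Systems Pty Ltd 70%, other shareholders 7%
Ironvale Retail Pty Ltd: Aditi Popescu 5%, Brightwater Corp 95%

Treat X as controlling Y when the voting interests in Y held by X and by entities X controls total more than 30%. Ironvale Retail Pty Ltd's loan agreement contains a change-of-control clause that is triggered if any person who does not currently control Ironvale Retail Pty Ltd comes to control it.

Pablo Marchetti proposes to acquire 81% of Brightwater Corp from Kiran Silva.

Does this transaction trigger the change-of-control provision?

The purchase adds only to Pablo's holdings (Kiran's stake shrinks), so Pablo is the only person who could newly come to control Ironvale.
Pablo holds 90% of Caldera, so Pablo controls Caldera.
Caldera holds 70% of Selkirk, so Pablo controls Selkirk.
Neither Pablo nor any entity Pablo controls holds any voting interest in Ironvale.
So before the transaction, Pablo does not control Ironvale.
After the purchase, Pablo holds 81% of Brightwater directly, and Kiran's stake falls to 8%.
Pablo holds 81% of Brightwater, so Pablo controls Brightwater.
Brightwater holds 95% of Ironvale, so Pablo controls Ironvale.
Pablo did not control Ironvale before and does after, so the clause is triggered.

Yes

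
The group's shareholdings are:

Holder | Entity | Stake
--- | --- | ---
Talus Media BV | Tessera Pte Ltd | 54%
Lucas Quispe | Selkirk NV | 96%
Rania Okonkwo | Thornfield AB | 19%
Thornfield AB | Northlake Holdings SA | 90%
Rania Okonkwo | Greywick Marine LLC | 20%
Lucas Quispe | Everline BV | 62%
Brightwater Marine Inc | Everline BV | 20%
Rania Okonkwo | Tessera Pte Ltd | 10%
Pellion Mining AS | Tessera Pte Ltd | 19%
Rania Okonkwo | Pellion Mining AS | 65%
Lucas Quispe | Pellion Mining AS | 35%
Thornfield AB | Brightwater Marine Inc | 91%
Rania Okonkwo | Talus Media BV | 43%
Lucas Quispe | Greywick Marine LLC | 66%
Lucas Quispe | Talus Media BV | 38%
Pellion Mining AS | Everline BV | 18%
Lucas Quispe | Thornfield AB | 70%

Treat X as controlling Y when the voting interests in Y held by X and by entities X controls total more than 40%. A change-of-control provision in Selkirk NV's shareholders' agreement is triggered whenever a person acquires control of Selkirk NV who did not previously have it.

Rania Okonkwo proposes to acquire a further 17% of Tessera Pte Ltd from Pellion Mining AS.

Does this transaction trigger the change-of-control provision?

The purchase adds only to Rania's holdings (Pellion's stake shrinks), so Rania is the only person who could newly come to control Selkirk.
Rania holds 65% of Pellion, so Rania controls Pellion.
Rania holds 43% of Talus, so Rania controls Talus.
Talus and Pellion and Rania together hold 54% + 19% + 10% = 83% of Tessera, so Rania controls Tessera.
Neither Rania nor any entity Rania controls holds any voting interest in Selkirk.
So before the transaction, Rania does not control Selkirk.
After the purchase, Rania's direct stake in Tessera rises to 10% + 17% = 27%, and Pellion's stake falls to 2%.
Talus and Pellion and Rania together hold 54% + 2% + 27% = 83% of Tessera, so Rania controls Tessera.
After the transaction, neither Rania nor any entity Rania controls holds a voting interest in Selkirk, so Rania still does not control it.
No new person acquires control, so the clause is not triggered.

No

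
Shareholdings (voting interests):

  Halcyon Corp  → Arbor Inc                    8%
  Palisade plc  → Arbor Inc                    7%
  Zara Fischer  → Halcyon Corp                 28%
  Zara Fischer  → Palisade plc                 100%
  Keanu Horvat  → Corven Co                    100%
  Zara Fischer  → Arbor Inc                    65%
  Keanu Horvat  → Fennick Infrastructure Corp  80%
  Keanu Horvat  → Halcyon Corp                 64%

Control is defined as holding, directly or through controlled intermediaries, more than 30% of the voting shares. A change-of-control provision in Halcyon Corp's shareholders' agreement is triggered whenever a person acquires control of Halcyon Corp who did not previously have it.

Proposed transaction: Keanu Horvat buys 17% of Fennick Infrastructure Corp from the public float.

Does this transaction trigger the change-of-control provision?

The purchase changes only Keanu's holdings, so Keanu is the only person who could newly come to control Halcyon.
Keanu holds 64% of Halcyon, so Keanu controls Halcyon.
So Keanu already controls Halcyon before the transaction.
After the purchase, Keanu's direct stake in Fennick rises to 80% + 17% = 97%.
Keanu controlled Halcyon already, so this is not a new person acquiring control; every other person's position is unchanged or reduced.
No new person acquires control, so the clause is not triggered.

No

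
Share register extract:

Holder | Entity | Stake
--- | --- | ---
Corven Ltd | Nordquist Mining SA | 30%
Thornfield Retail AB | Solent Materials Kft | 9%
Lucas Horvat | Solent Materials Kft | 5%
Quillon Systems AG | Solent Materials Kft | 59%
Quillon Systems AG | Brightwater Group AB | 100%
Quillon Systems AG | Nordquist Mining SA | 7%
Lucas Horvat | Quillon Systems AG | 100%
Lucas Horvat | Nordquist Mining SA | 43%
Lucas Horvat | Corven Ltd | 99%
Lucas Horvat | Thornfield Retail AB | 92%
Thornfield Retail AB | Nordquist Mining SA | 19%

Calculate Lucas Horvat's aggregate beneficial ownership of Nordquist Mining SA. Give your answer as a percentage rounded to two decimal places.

97.18%

Lucas reaches Nordquist along 4 paths.
Via Thornfield: 92% × 19% = 17.48%.
Direct stake: 43% = 43%.
Via Corven: 99% × 30% = 29.7%.
Via Quillon: 100% × 7% = 7%.
Total: 17.48% + 43% + 29.7% + 7% = 97.18%.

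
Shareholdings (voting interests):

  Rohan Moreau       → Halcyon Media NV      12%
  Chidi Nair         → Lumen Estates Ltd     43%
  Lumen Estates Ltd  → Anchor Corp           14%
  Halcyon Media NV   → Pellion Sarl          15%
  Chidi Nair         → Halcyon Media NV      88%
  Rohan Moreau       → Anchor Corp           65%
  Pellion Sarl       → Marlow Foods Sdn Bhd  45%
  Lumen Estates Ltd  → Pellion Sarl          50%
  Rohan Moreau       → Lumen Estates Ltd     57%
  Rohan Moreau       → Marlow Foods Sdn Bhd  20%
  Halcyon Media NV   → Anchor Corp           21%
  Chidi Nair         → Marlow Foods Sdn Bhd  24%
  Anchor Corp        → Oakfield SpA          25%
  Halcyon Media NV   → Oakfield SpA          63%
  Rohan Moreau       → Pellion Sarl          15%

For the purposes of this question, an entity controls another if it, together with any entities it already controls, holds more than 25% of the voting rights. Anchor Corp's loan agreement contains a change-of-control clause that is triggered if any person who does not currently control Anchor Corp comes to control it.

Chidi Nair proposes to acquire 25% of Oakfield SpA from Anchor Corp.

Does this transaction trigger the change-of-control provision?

No

The purchase adds only to Chidi's holdings (Anchor's stake shrinks), so Chidi is the only person who could newly come to control Anchor.
Chidi holds 88% of Halcyon, so Chidi controls Halcyon.
Chidi holds 43% of Lumen, so Chidi controls Lumen.
Halcyon and Lumen together hold 21% + 14% = 35% of Anchor, so Chidi controls Anchor.
So Chidi already controls Anchor before the transaction.
After the purchase, Chidi holds 25% of Oakfield directly, and Anchor's stake falls to 0%.
Chidi controlled Anchor already, so this is not a new person acquiring control; every other person's position is unchanged or reduced.
No new person acquires control, so the clause is not triggered.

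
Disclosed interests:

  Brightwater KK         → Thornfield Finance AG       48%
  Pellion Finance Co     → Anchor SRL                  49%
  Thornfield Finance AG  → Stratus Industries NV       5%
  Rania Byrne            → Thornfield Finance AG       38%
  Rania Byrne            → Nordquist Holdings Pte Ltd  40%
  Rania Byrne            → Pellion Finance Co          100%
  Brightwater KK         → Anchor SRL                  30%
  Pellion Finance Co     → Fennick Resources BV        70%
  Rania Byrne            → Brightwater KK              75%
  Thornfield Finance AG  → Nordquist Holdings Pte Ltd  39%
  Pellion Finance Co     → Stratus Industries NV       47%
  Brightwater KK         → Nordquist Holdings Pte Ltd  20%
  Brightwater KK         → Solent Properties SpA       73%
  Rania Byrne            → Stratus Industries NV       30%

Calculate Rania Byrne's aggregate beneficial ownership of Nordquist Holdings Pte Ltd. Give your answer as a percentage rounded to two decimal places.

Rania reaches Nordquist along 4 paths.
Via Thornfield: 38% × 39% = 14.82%.
Via Brightwater → Thornfield: 75% × 48% × 39% = 14.04%.
Via Brightwater: 75% × 20% = 15%.
Direct stake: 40% = 40%.
Total: 14.82% + 14.04% + 15% + 40% = 83.86%.

83.86%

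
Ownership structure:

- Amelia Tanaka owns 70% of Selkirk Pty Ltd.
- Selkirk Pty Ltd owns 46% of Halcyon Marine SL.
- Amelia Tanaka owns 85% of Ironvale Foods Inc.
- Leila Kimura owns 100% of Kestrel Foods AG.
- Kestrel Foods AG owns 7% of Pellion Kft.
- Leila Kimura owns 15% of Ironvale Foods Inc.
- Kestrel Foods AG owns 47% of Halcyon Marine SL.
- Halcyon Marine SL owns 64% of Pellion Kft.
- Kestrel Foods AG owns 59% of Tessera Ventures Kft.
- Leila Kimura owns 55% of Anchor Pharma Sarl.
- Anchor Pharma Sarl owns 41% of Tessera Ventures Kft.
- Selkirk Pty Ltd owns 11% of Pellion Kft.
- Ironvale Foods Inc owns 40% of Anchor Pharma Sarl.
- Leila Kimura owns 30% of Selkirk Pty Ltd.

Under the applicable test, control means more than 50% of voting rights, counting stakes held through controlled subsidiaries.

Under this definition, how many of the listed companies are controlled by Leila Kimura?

Leila holds 100% of Kestrel, so Leila controls Kestrel.
Leila holds 55% of Anchor, so Leila controls Anchor.
Anchor and Kestrel together hold 41% + 59% = 100% of Tessera, so Leila controls Tessera.
No other company's threshold is met.
Leila controls 3 companies.

3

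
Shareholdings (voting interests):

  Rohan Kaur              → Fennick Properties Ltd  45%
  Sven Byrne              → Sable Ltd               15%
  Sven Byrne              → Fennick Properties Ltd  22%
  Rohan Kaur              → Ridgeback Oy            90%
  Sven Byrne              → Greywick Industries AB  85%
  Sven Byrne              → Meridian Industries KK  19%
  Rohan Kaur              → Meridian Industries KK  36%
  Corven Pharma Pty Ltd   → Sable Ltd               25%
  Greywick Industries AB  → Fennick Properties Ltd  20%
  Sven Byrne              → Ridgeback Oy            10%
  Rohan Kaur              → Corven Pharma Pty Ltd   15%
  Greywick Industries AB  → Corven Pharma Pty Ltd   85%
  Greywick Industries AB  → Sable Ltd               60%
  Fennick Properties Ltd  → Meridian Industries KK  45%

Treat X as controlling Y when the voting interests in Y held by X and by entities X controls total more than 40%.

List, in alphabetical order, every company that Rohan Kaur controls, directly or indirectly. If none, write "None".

Fennick Properties Ltd, Meridian Industries KK, Ridgeback Oy

Rohan holds 45% of Fennick, so Rohan controls Fennick.
Rohan holds 90% of Ridgeback, so Rohan controls Ridgeback.
Rohan and Fennick together hold 36% + 45% = 81% of Meridian, so Rohan controls Meridian.
No other company's threshold is met.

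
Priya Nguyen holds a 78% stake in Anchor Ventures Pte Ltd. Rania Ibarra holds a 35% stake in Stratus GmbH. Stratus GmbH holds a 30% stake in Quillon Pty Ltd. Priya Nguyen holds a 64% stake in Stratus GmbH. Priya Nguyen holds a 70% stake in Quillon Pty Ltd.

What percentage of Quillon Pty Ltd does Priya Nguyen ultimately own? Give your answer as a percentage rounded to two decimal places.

Priya reaches Quillon along 2 paths.
Direct stake: 70% = 70%.
Via Stratus: 64% × 30% = 19.2%.
Total: 70% + 19.2% = 89.2%.
Rounded: 89.20%.

89.20%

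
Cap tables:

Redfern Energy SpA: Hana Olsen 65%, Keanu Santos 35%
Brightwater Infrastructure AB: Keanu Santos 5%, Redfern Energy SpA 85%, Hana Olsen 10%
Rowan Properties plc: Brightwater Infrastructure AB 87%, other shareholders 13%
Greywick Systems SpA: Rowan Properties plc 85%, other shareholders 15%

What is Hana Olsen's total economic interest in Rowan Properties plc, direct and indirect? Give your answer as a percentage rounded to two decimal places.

Hana reaches Rowan along 2 paths.
Via Redfern → Brightwater: 65% × 85% × 87% = 48.0675%.
Via Brightwater: 10% × 87% = 8.7%.
Total: 48.0675% + 8.7% = 56.7675%.
Rounded: 56.77%.

56.77%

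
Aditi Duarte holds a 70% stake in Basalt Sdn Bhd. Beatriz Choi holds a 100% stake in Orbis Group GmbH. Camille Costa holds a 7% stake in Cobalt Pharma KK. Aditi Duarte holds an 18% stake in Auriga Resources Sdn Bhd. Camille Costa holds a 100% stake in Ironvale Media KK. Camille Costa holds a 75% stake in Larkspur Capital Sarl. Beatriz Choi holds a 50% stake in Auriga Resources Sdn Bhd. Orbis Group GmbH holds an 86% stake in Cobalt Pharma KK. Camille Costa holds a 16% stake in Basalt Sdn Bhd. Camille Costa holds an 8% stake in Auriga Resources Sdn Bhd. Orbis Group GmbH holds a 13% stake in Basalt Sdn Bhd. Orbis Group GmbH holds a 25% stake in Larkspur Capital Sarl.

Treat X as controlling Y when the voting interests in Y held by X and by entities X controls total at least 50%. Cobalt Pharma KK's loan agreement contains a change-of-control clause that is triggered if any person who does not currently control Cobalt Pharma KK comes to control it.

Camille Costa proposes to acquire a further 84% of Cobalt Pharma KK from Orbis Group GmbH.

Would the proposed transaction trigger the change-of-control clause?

Yes

The purchase adds only to Camille's holdings (Orbis's stake shrinks), so Camille is the only person who could newly come to control Cobalt.
Camille holds 75% of Larkspur, so Camille controls Larkspur.
Camille holds 100% of Ironvale, so Camille controls Ironvale.
In Cobalt, Camille's side holds only 7%, not ≥ 50%.
So before the transaction, Camille does not control Cobalt.
After the purchase, Camille's direct stake in Cobalt rises to 7% + 84% = 91%, and Orbis's stake falls to 2%.
Camille holds 91% of Cobalt, so Camille controls Cobalt.
Camille did not control Cobalt before and does after, so the clause is triggered.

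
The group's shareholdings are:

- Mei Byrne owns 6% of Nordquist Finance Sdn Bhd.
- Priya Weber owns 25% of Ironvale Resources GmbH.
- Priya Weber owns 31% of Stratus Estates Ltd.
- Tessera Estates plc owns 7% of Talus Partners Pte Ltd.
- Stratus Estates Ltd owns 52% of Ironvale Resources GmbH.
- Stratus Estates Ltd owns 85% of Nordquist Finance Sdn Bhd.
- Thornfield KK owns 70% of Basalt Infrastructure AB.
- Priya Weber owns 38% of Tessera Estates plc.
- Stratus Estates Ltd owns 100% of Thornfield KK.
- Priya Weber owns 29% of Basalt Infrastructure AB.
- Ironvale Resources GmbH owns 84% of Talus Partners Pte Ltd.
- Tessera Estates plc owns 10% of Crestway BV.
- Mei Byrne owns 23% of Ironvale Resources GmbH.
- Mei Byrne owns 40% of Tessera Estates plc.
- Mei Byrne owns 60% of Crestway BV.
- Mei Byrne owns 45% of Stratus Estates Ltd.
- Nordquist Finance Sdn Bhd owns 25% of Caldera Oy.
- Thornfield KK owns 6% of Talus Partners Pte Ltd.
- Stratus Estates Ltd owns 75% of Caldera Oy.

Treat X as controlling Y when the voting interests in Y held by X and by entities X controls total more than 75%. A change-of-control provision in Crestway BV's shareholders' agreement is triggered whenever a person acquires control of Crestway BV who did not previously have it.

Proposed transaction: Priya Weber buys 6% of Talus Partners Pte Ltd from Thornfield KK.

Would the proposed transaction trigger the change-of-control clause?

No

The purchase adds only to Priya's holdings (Thornfield's stake shrinks), so Priya is the only person who could newly come to control Crestway.
Priya's largest direct stake is 38% in Tessera, which does not meet the threshold, so Priya controls no company.
Neither Priya nor any entity Priya controls holds any voting interest in Crestway.
So before the transaction, Priya does not control Crestway.
After the purchase, Priya holds 6% of Talus directly, and Thornfield's stake falls to 0%.
Priya's side now holds 6% of Talus, not > 75%, so Priya still does not control Talus.
After the transaction, neither Priya nor any entity Priya controls holds a voting interest in Crestway, so Priya still does not control it.
No new person acquires control, so the clause is not triggered.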